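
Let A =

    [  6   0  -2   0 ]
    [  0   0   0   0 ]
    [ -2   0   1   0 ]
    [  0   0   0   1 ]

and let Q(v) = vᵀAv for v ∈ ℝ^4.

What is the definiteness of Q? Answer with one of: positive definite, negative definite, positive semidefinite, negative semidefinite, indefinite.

positive semidefinite

Row-reducing A symmetrically gives the diagonal entries 6, 0, 1/3, 1.
Counting signs: 3 positive, 1 zero.
Hence Q is positive semidefinite.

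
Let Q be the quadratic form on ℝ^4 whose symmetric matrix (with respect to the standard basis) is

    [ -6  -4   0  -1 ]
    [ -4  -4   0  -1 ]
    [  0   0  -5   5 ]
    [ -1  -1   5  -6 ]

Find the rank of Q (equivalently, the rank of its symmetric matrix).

4

Symmetric row and column elimination reduces A to a congruent diagonal form with pivots -6, -4/3, -5, -3/4.
That gives 4 negative pivots.
The rank is the number of nonzero pivots: 4.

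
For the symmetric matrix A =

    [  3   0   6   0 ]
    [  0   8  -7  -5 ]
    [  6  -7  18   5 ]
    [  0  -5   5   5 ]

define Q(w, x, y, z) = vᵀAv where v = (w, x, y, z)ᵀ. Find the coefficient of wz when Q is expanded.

0

The coefficient of wz is A[1,4] + A[4,1] = 2·0 = 0.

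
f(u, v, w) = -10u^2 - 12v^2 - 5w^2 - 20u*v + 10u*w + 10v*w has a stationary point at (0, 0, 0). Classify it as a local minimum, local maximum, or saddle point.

local maximum

The Hessian at the origin is H = [[-20, -20, 10], [-20, -24, 10], [10, 10, -10]].
Row-reducing H symmetrically gives the diagonal entries -20, -4, -5.
That gives 3 negative pivots.
H is negative definite, so the origin is a strict local maximum.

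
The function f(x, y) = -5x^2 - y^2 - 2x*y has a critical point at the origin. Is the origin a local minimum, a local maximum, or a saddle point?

local maximum

The Hessian at the origin is H = [[-10, -2], [-2, -2]].
det H = -10·-2 − (-2)² = 16 > 0 and H[1,1] = -10 < 0, so H is negative definite.
Therefore the origin is a local maximum.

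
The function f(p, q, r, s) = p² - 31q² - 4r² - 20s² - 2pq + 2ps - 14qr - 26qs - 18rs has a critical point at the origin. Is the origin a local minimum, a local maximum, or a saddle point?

saddle point

The Hessian at the origin is H = [[2, -2, 0, 2], [-2, -62, -14, -26], [0, -14, -8, -18], [2, -26, -18, -40]].
Congruent diagonalization of H (simultaneous row and column reduction) yields pivots 2, -64, -79/16, -6/79.
That gives 1 positive, 3 negative pivots.
H is indefinite, so the origin is a saddle point.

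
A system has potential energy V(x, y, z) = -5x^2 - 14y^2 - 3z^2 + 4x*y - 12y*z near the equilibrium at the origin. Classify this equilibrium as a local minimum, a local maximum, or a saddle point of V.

The Hessian at the origin is H = [[-10, 4, 0], [4, -28, -12], [0, -12, -6]].
Row-reducing H symmetrically gives the diagonal entries -10, -132/5, -6/11.
Counting signs: 3 negative.
H is negative definite, so the origin is a strict local maximum.

local maximum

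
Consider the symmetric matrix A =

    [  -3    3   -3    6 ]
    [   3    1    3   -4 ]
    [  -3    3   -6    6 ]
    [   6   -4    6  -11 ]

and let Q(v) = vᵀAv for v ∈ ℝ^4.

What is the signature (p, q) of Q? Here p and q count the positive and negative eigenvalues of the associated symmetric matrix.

(1, 2)

Row-reducing A symmetrically gives the diagonal entries -3, 4, -3, 0.
That gives 1 positive, 2 negative, 1 zero pivots.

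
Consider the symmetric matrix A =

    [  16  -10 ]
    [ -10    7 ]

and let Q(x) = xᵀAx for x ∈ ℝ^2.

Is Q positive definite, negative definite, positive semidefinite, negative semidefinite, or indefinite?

Row-reducing A symmetrically gives the diagonal entries 16, 3/4.
That gives 2 positive pivots.
Hence Q is positive definite.

positive definite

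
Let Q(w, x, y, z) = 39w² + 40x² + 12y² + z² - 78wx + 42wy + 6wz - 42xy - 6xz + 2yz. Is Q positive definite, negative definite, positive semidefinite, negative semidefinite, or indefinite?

positive definite

The symmetric matrix of Q is A = [[39, -39, 21, 3], [-39, 40, -21, -3], [21, -21, 12, 1], [3, -3, 1, 1]].
Leading principal minors: Δ_1 = 39, Δ_2 = 39, Δ_3 = 27, Δ_4 = 6.
All leading principal minors are positive, so by Sylvester's criterion Q is positive definite.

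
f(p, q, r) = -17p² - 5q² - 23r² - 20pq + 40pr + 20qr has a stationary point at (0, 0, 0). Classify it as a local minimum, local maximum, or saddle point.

The Hessian at the origin is H = [[-34, -20, 40], [-20, -10, 20], [40, 20, -46]].
Row-reducing H symmetrically gives the diagonal entries -34, 30/17, -6.
That gives 1 positive, 2 negative pivots.
H is indefinite, so the origin is a saddle point.

saddle point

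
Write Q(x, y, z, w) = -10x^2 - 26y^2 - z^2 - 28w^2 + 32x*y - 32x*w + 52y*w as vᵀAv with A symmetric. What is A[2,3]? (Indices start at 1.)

The coefficient of y·z in Q is 0. For a symmetric A this equals A[2,3] + A[3,2] = 2·A[2,3].
So A[2,3] = 0/2 = 0.

0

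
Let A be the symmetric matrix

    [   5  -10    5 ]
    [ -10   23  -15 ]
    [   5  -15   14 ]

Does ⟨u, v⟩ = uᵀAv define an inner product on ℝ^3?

yes

Leading principal minors: Δ_1 = 5, Δ_2 = 15, Δ_3 = 10.
All leading principal minors are positive, so by Sylvester's criterion Q is positive definite.
⟨·,·⟩ is an inner product exactly when A is positive definite.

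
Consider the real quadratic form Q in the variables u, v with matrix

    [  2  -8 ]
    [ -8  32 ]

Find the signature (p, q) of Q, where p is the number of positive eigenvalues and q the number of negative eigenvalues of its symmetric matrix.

(1, 0)

Symmetric row and column elimination reduces A to a congruent diagonal form with pivots 2, 0.
So there are 1 positive, 1 zero pivots.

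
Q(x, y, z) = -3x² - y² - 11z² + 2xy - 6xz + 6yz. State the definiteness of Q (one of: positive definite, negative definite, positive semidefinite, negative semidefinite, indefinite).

The symmetric matrix of Q is A = [[-3, 1, -3], [1, -1, 3], [-3, 3, -11]].
Leading principal minors: Δ_1 = -3, Δ_2 = 2, Δ_3 = -4.
The signs alternate starting with Δ_1 < 0, so by Sylvester's criterion Q is negative definite.

negative definite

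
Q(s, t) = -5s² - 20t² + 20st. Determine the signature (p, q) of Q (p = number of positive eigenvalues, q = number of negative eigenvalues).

(0, 1)

Write A = [[-5, 10], [10, -20]].
Congruent diagonalization of A (simultaneous row and column reduction) yields pivots -5, 0.
Counting signs: 1 negative, 1 zero.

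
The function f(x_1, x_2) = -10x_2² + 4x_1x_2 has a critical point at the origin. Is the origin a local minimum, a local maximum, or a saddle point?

saddle point

The Hessian at the origin is H = [[0, 4], [4, -20]].
det H = 0·-20 − (4)² = -16 < 0, so H is indefinite.
Therefore the origin is a saddle point.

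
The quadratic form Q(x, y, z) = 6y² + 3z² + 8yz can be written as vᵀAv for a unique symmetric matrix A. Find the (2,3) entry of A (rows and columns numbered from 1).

4

The coefficient of y·z in Q is 8. For a symmetric A this equals A[2,3] + A[3,2] = 2·A[2,3].
So A[2,3] = 8/2 = 4.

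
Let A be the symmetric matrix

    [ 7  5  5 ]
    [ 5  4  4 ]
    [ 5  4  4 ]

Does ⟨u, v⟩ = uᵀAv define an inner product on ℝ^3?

no

Symmetric row and column elimination reduces A to a congruent diagonal form with pivots 7, 3/7, 0.
Counting signs: 2 positive, 1 zero.
Hence Q is positive semidefinite.
⟨·,·⟩ is an inner product exactly when A is positive definite.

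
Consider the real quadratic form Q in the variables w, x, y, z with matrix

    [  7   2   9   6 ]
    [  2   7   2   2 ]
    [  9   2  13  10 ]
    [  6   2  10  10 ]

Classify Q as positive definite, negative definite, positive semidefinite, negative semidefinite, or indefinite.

positive definite

Congruent diagonalization of A (simultaneous row and column reduction) yields pivots 7, 45/7, 62/45, 30/31.
Counting signs: 4 positive.
Hence Q is positive definite.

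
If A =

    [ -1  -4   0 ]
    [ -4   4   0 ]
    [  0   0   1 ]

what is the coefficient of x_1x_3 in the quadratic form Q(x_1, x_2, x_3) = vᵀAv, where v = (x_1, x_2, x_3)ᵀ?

The coefficient of x_1x_3 is A[1,3] + A[3,1] = 2·0 = 0.

0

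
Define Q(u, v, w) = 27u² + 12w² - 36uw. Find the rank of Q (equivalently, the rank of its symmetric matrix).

1

Write A = [[27, 0, -18], [0, 0, 0], [-18, 0, 12]].
Congruent diagonalization of A (simultaneous row and column reduction) yields pivots 27, 0, 0.
That gives 1 positive, 2 zero pivots.
The rank is the number of nonzero pivots: 1.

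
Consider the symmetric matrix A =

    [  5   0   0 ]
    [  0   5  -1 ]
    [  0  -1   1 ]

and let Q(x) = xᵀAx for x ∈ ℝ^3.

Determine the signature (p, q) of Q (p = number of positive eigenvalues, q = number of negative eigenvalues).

Applying the same elementary operations to the rows and columns of A produces a congruent diagonal matrix with entries 5, 5, 4/5.
That gives 3 positive pivots.

(3, 0)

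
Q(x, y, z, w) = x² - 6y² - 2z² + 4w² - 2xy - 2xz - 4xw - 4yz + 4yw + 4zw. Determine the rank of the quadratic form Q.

Write A = [[1, -1, -1, -2], [-1, -6, -2, 2], [-1, -2, -2, 2], [-2, 2, 2, 4]].
Row-reducing A symmetrically gives the diagonal entries 1, -7, -12/7, 0.
So there are 1 positive, 2 negative, 1 zero pivots.
The rank is the number of nonzero pivots: 3.

3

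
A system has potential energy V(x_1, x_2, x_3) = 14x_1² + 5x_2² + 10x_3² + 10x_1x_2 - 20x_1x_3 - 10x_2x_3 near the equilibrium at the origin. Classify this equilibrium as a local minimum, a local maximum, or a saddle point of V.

local minimum

The Hessian at the origin is H = [[28, 10, -20], [10, 10, -10], [-20, -10, 20]].
Applying the same elementary operations to the rows and columns of H produces a congruent diagonal matrix with entries 28, 45/7, 40/9.
So there are 3 positive pivots.
H is positive definite, so the origin is a strict local minimum.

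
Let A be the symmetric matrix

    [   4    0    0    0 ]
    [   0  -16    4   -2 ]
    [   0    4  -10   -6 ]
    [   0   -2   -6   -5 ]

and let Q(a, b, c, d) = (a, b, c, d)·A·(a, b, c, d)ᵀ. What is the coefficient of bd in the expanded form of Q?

-4

The coefficient of bd is A[2,4] + A[4,2] = 2·(-2) = -4.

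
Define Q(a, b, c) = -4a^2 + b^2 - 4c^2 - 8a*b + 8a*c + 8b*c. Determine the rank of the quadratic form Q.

2

The symmetric matrix is A = [[-4, -4, 4], [-4, 1, 4], [4, 4, -4]].
Applying the same elementary operations to the rows and columns of A produces a congruent diagonal matrix with entries -4, 5, 0.
That gives 1 positive, 1 negative, 1 zero pivots.
The rank is the number of nonzero pivots: 2.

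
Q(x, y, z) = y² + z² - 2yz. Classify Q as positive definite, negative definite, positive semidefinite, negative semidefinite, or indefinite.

positive semidefinite

The symmetric matrix is A = [[0, 0, 0], [0, 1, -1], [0, -1, 1]].
Symmetric row and column elimination reduces A to a congruent diagonal form with pivots 0, 1, 0.
Counting signs: 1 positive, 2 zero.
Hence Q is positive semidefinite.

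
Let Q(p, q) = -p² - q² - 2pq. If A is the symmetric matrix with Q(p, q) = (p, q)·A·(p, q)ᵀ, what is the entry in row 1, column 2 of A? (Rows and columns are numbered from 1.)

The coefficient of p·q in Q is -2. For a symmetric A this equals A[1,2] + A[2,1] = 2·A[1,2].
So A[1,2] = -2/2 = -1.

-1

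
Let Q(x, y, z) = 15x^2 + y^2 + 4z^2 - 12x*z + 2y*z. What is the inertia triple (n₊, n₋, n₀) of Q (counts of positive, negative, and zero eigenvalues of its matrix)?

Write A = [[15, 0, -6], [0, 1, 1], [-6, 1, 4]].
Symmetric row and column elimination reduces A to a congruent diagonal form with pivots 15, 1, 3/5.
So there are 3 positive pivots.

(3, 0, 0)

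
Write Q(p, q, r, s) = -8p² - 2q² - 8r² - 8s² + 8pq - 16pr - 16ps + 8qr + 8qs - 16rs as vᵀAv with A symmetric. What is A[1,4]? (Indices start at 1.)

The coefficient of p·s in Q is -16. For a symmetric A this equals A[1,4] + A[4,1] = 2·A[1,4].
So A[1,4] = -16/2 = -8.

-8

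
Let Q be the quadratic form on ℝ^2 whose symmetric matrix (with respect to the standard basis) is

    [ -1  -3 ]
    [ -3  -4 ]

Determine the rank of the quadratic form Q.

2

Symmetric row and column elimination reduces A to a congruent diagonal form with pivots -1, 5.
So there are 1 positive, 1 negative pivots.
The rank is the number of nonzero pivots: 2.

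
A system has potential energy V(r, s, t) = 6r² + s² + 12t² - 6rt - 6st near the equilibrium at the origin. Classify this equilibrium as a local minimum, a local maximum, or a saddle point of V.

The Hessian at the origin is H = [[12, 0, -6], [0, 2, -6], [-6, -6, 24]].
Applying the same elementary operations to the rows and columns of H produces a congruent diagonal matrix with entries 12, 2, 3.
That gives 3 positive pivots.
H is positive definite, so the origin is a strict local minimum.

local minimum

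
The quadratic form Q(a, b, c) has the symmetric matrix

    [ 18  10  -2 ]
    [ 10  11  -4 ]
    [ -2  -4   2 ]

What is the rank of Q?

Symmetric row and column elimination reduces A to a congruent diagonal form with pivots 18, 49/9, 12/49.
That gives 3 positive pivots.
The rank is the number of nonzero pivots: 3.

3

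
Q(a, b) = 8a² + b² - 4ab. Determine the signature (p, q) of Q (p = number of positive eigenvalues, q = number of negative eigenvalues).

Write A = [[8, -2], [-2, 1]].
Congruent diagonalization of A (simultaneous row and column reduction) yields pivots 8, 1/2.
Counting signs: 2 positive.

(2, 0)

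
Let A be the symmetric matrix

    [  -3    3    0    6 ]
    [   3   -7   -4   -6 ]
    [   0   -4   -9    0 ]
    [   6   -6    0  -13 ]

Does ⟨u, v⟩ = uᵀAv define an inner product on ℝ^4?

no

Row-reducing A symmetrically gives the diagonal entries -3, -4, -5, -1.
So there are 4 negative pivots.
Hence Q is negative definite.
⟨·,·⟩ is an inner product exactly when A is positive definite.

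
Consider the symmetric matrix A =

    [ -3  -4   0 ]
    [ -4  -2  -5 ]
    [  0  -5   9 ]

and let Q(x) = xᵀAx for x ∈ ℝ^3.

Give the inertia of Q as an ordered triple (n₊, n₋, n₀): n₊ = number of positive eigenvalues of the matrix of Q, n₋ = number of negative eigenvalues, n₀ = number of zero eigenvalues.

Applying the same elementary operations to the rows and columns of A produces a congruent diagonal matrix with entries -3, 10/3, 3/2.
So there are 2 positive, 1 negative pivots.

(2, 1, 0)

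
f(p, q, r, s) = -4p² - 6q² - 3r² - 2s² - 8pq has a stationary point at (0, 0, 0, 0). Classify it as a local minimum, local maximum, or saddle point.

local maximum

The Hessian at the origin is H = [[-8, -8, 0, 0], [-8, -12, 0, 0], [0, 0, -6, 0], [0, 0, 0, -4]].
Symmetric row and column elimination reduces H to a congruent diagonal form with pivots -8, -4, -6, -4.
Counting signs: 4 negative.
H is negative definite, so the origin is a strict local maximum.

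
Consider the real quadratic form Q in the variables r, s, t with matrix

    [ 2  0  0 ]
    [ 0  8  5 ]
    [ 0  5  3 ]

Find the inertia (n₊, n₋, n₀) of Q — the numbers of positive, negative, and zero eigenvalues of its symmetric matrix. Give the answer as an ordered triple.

(2, 1, 0)

An LDLᵀ factorisation of A has diagonal entries 2, 8, -1/8.
Counting signs: 2 positive, 1 negative.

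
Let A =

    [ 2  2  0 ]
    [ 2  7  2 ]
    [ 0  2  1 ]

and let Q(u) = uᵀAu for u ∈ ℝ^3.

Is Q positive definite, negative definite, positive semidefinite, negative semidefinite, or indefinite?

positive definite

Applying the same elementary operations to the rows and columns of A produces a congruent diagonal matrix with entries 2, 5, 1/5.
Counting signs: 3 positive.
Hence Q is positive definite.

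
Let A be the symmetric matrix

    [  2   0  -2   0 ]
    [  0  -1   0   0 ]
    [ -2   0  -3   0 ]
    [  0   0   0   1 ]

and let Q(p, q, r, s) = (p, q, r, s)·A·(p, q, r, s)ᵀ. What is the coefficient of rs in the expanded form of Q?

The coefficient of rs is A[3,4] + A[4,3] = 2·0 = 0.

0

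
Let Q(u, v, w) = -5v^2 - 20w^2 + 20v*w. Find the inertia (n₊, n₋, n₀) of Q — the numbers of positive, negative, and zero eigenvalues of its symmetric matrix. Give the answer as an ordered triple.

(0, 1, 2)

The symmetric matrix is A = [[0, 0, 0], [0, -5, 10], [0, 10, -20]].
Applying the same elementary operations to the rows and columns of A produces a congruent diagonal matrix with entries 0, -5, 0.
So there are 1 negative, 2 zero pivots.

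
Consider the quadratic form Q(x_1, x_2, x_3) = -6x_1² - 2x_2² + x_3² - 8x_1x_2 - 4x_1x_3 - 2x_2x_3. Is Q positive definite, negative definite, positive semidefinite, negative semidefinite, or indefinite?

indefinite

The associated matrix is A = [[-6, -4, -2], [-4, -2, -1], [-2, -1, 1]].
An LDLᵀ factorisation of A has diagonal entries -6, 2/3, 3/2.
Counting signs: 2 positive, 1 negative.
Hence Q is indefinite.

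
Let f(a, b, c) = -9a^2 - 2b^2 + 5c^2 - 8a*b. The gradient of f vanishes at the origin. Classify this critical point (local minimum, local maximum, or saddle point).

saddle point

The Hessian at the origin is H = [[-18, -8, 0], [-8, -4, 0], [0, 0, 10]].
An LDLᵀ factorisation of H has diagonal entries -18, -4/9, 10.
Counting signs: 1 positive, 2 negative.
H is indefinite, so the origin is a saddle point.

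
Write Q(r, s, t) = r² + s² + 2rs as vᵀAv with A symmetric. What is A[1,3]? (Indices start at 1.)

The coefficient of r·t in Q is 0. For a symmetric A this equals A[1,3] + A[3,1] = 2·A[1,3].
So A[1,3] = 0/2 = 0.

0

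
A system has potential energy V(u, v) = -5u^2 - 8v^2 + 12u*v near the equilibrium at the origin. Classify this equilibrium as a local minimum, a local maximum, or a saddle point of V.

The Hessian at the origin is H = [[-10, 12], [12, -16]].
det H = -10·-16 − (12)² = 16 > 0 and H[1,1] = -10 < 0, so H is negative definite.
Therefore the origin is a local maximum.

local maximum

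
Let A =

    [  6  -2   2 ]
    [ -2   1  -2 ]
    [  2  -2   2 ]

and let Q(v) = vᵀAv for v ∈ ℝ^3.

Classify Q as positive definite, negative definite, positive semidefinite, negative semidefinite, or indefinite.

indefinite

Symmetric row and column elimination reduces A to a congruent diagonal form with pivots 6, 1/3, -4.
That gives 2 positive, 1 negative pivots.
Hence Q is indefinite.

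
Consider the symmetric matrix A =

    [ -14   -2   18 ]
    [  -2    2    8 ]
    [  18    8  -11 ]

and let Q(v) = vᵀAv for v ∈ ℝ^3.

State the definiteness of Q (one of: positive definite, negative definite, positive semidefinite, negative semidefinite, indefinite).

indefinite

Row-reducing A symmetrically gives the diagonal entries -14, 16/7, -3/4.
So there are 1 positive, 2 negative pivots.
Hence Q is indefinite.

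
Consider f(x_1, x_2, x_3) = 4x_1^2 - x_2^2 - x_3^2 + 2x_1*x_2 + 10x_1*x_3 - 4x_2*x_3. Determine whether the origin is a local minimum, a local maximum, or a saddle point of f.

The Hessian at the origin is H = [[8, 2, 10], [2, -2, -4], [10, -4, -2]].
Congruent diagonalization of H (simultaneous row and column reduction) yields pivots 8, -5/2, 12/5.
Counting signs: 2 positive, 1 negative.
H is indefinite, so the origin is a saddle point.

saddle point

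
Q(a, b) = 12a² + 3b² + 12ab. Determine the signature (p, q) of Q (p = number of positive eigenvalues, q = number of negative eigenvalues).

(1, 0)

The associated matrix is A = [[12, 6], [6, 3]].
Congruent diagonalization of A (simultaneous row and column reduction) yields pivots 12, 0.
Counting signs: 1 positive, 1 zero.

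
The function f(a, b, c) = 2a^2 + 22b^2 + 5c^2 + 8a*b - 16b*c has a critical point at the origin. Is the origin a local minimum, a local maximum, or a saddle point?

The Hessian at the origin is H = [[4, 8, 0], [8, 44, -16], [0, -16, 10]].
Congruent diagonalization of H (simultaneous row and column reduction) yields pivots 4, 28, 6/7.
So there are 3 positive pivots.
H is positive definite, so the origin is a strict local minimum.

local minimum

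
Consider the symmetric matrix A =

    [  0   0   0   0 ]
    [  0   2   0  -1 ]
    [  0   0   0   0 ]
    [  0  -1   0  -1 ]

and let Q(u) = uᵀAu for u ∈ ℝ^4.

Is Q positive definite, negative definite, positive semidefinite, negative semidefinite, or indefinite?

indefinite

Symmetric row and column elimination reduces A to a congruent diagonal form with pivots 0, 2, 0, -3/2.
Counting signs: 1 positive, 1 negative, 2 zero.
Hence Q is indefinite.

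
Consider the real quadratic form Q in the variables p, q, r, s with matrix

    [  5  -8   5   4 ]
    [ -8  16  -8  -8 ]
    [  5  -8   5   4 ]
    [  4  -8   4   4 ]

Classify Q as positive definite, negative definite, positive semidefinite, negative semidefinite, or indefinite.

Symmetric row and column elimination reduces A to a congruent diagonal form with pivots 5, 16/5, 0, 0.
So there are 2 positive, 2 zero pivots.
Hence Q is positive semidefinite.

positive semidefinite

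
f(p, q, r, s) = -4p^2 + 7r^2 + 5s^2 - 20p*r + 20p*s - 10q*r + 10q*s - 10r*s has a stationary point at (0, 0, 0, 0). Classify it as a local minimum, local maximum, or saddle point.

The Hessian at the origin is H = [[-8, 0, -20, 20], [0, 0, -10, 10], [-20, -10, 14, -10], [20, 10, -10, 10]].
H is indefinite, so the origin is a saddle point.

saddle point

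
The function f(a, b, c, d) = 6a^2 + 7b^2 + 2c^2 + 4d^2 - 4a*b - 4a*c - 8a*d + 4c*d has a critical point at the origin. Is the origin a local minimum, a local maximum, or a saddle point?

local minimum

The Hessian at the origin is H = [[12, -4, -4, -8], [-4, 14, 0, 0], [-4, 0, 4, 4], [-8, 0, 4, 8]].
Row-reducing H symmetrically gives the diagonal entries 12, 38/3, 48/19, 5/3.
So there are 4 positive pivots.
H is positive definite, so the origin is a strict local minimum.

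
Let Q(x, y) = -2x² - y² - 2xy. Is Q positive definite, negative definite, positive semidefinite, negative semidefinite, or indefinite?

negative definite

The symmetric matrix of Q is [[-2, -1], [-1, -1]].
For the 2×2 matrix [[-2, -1], [-1, -1]]: det = -2·-1 − (-1)² = 1, trace = -3.
det > 0 so both eigenvalues share the sign of the trace; trace = -3 < 0 ⇒ both negative.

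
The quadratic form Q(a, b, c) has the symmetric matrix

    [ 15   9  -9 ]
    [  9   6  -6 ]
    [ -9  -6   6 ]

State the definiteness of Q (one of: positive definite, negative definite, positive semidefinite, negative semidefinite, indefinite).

Row-reducing A symmetrically gives the diagonal entries 15, 3/5, 0.
So there are 2 positive, 1 zero pivots.
Hence Q is positive semidefinite.

positive semidefinite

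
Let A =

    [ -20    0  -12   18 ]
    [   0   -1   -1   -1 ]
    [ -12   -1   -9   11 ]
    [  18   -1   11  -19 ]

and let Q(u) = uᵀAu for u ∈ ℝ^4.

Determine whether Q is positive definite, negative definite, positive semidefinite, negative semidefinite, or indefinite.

negative semidefinite

Symmetric row and column elimination reduces A to a congruent diagonal form with pivots -20, -1, -4/5, 0.
So there are 3 negative, 1 zero pivots.
Hence Q is negative semidefinite.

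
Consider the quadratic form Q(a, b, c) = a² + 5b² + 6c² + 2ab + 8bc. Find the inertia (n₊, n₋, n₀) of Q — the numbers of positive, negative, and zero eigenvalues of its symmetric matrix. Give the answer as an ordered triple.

The associated matrix is A = [[1, 1, 0], [1, 5, 4], [0, 4, 6]].
An LDLᵀ factorisation of A has diagonal entries 1, 4, 2.
So there are 3 positive pivots.

(3, 0, 0)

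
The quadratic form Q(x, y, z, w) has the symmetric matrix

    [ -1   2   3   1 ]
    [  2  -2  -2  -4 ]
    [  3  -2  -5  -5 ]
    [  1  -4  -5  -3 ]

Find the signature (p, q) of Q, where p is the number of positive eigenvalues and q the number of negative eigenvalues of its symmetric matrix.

Congruent diagonalization of A (simultaneous row and column reduction) yields pivots -1, 2, -4, -3.
So there are 1 positive, 3 negative pivots.

(1, 3)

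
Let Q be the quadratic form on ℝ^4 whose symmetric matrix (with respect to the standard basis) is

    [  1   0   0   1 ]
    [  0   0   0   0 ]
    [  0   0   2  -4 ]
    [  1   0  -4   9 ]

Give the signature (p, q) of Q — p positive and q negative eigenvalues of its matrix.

Applying the same elementary operations to the rows and columns of A produces a congruent diagonal matrix with entries 1, 0, 2, 0.
Counting signs: 2 positive, 2 zero.

(2, 0)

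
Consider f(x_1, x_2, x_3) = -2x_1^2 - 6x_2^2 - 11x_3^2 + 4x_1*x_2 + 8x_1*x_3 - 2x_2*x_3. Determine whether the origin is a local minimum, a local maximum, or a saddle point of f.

local maximum

The Hessian at the origin is H = [[-4, 4, 8], [4, -12, -2], [8, -2, -22]].
Congruent diagonalization of H (simultaneous row and column reduction) yields pivots -4, -8, -3/2.
Counting signs: 3 negative.
H is negative definite, so the origin is a strict local maximum.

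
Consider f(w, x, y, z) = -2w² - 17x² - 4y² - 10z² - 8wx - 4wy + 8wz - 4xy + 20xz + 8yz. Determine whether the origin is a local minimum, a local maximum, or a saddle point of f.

The Hessian at the origin is H = [[-4, -8, -4, 8], [-8, -34, -4, 20], [-4, -4, -8, 8], [8, 20, 8, -20]].
Symmetric row and column elimination reduces H to a congruent diagonal form with pivots -4, -18, -28/9, -20/7.
Counting signs: 4 negative.
H is negative definite, so the origin is a strict local maximum.

local maximum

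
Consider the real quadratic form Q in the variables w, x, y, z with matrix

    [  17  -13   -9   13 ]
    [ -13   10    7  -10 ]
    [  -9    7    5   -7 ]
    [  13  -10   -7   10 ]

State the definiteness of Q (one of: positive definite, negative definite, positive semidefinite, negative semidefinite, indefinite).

Symmetric row and column elimination reduces A to a congruent diagonal form with pivots 17, 1/17, 0, 0.
Counting signs: 2 positive, 2 zero.
Hence Q is positive semidefinite.

positive semidefinite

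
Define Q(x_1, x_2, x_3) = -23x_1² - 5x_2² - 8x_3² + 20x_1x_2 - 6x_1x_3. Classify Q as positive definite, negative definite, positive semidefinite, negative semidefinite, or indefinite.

negative definite

The symmetric matrix of Q is A = [[-23, 10, -3], [10, -5, 0], [-3, 0, -8]].
Leading principal minors: Δ_1 = -23, Δ_2 = 15, Δ_3 = -75.
The signs alternate starting with Δ_1 < 0, so by Sylvester's criterion Q is negative definite.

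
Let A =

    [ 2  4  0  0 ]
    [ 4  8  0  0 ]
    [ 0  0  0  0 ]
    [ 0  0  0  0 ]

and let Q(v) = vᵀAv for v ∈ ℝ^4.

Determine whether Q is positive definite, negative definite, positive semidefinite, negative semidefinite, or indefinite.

positive semidefinite

Symmetric row and column elimination reduces A to a congruent diagonal form with pivots 2, 0, 0, 0.
So there are 1 positive, 3 zero pivots.
Hence Q is positive semidefinite.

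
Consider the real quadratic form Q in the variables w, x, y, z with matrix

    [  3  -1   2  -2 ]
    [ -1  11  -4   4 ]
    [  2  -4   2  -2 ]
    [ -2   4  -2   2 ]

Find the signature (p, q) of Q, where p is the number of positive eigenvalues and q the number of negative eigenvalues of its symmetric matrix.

(2, 1)

Row-reducing A symmetrically gives the diagonal entries 3, 32/3, -3/8, 0.
Counting signs: 2 positive, 1 negative, 1 zero.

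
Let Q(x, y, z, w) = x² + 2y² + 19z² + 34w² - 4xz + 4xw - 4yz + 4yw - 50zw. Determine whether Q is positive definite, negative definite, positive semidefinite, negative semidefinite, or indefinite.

positive definite

The symmetric matrix is A = [[1, 0, -2, 2], [0, 2, -2, 2], [-2, -2, 19, -25], [2, 2, -25, 34]].
Symmetric row and column elimination reduces A to a congruent diagonal form with pivots 1, 2, 13, 3/13.
Counting signs: 4 positive.
Hence Q is positive definite.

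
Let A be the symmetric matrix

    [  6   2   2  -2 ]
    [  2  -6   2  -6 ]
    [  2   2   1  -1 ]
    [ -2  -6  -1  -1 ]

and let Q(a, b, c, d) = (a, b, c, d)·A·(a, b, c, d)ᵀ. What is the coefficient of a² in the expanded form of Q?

The coefficient of a² is the diagonal entry A[1,1] = 6.

6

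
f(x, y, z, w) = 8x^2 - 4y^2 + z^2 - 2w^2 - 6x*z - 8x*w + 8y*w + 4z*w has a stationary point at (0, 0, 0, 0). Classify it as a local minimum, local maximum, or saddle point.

saddle point

The Hessian at the origin is H = [[16, 0, -6, -8], [0, -8, 0, 8], [-6, 0, 2, 4], [-8, 8, 4, -4]].
An LDLᵀ factorisation of H has diagonal entries 16, -8, -1/4, 4.
Counting signs: 2 positive, 2 negative.
H is indefinite, so the origin is a saddle point.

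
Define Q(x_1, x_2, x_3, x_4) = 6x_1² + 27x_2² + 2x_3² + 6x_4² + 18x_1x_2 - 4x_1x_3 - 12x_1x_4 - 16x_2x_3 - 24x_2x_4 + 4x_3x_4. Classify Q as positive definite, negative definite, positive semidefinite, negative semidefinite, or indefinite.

indefinite

The symmetric matrix is A = [[6, 9, -2, -6], [9, 27, -8, -12], [-2, -8, 2, 2], [-6, -12, 2, 6]].
Row-reducing A symmetrically gives the diagonal entries 6, 27/2, -14/27, 12/7.
That gives 3 positive, 1 negative pivots.
Hence Q is indefinite.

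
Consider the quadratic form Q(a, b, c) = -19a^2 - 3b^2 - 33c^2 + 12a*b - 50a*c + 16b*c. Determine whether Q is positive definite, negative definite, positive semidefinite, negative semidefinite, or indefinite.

Write A = [[-19, 6, -25], [6, -3, 8], [-25, 8, -33]].
An LDLᵀ factorisation of A has diagonal entries -19, -21/19, -2/21.
That gives 3 negative pivots.
Hence Q is negative definite.

negative definite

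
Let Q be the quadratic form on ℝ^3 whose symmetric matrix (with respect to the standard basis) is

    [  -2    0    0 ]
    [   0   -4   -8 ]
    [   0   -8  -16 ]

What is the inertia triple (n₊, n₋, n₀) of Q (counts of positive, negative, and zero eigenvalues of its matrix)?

Applying the same elementary operations to the rows and columns of A produces a congruent diagonal matrix with entries -2, -4, 0.
So there are 2 negative, 1 zero pivots.

(0, 2, 1)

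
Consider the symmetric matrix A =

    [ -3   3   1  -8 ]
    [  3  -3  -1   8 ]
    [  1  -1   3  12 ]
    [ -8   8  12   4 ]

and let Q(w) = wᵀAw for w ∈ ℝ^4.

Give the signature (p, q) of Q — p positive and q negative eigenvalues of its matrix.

(1, 2)

Symmetric row and column elimination reduces A to a congruent diagonal form with pivots -3, 0, 10/3, -4/5.
That gives 1 positive, 2 negative, 1 zero pivots.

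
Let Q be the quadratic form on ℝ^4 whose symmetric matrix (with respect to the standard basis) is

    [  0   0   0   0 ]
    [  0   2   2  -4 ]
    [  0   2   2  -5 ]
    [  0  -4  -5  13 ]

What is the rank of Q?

3

Row reduction of A gives 3 nonzero rows, so rank A = 3.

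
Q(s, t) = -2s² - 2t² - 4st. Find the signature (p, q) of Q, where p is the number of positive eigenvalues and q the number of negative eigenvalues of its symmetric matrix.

(0, 1)

The associated matrix is A = [[-2, -2], [-2, -2]].
Row-reducing A symmetrically gives the diagonal entries -2, 0.
So there are 1 negative, 1 zero pivots.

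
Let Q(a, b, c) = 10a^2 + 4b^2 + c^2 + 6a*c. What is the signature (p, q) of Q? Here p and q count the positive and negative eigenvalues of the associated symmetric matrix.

(3, 0)

The associated matrix is A = [[10, 0, 3], [0, 4, 0], [3, 0, 1]].
An LDLᵀ factorisation of A has diagonal entries 10, 4, 1/10.
So there are 3 positive pivots.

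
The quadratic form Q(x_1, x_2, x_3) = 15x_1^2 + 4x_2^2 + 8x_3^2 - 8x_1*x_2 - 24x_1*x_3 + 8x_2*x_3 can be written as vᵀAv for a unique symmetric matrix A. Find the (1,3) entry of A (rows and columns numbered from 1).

-12

The coefficient of x_1·x_3 in Q is -24. For a symmetric A this equals A[1,3] + A[3,1] = 2·A[1,3].
So A[1,3] = -24/2 = -12.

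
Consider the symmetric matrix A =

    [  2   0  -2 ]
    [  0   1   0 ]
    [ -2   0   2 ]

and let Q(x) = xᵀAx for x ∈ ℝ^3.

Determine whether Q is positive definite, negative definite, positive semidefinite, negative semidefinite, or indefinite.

positive semidefinite

Congruent diagonalization of A (simultaneous row and column reduction) yields pivots 2, 1, 0.
Counting signs: 2 positive, 1 zero.
Hence Q is positive semidefinite.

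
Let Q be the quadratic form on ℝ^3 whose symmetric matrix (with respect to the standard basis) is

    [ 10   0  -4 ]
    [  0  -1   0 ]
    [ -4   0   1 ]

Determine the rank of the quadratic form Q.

3

An LDLᵀ factorisation of A has diagonal entries 10, -1, -3/5.
That gives 1 positive, 2 negative pivots.
The rank is the number of nonzero pivots: 3.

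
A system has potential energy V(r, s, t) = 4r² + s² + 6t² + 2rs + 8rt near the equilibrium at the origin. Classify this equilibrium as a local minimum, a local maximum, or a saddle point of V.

The Hessian at the origin is H = [[8, 2, 8], [2, 2, 0], [8, 0, 12]].
An LDLᵀ factorisation of H has diagonal entries 8, 3/2, 4/3.
Counting signs: 3 positive.
H is positive definite, so the origin is a strict local minimum.

local minimum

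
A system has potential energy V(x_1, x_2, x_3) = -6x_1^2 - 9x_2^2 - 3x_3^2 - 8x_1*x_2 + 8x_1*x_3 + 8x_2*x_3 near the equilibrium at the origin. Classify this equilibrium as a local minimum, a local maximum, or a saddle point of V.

The Hessian at the origin is H = [[-12, -8, 8], [-8, -18, 8], [8, 8, -6]].
An LDLᵀ factorisation of H has diagonal entries -12, -38/3, -2/19.
That gives 3 negative pivots.
H is negative definite, so the origin is a strict local maximum.

local maximum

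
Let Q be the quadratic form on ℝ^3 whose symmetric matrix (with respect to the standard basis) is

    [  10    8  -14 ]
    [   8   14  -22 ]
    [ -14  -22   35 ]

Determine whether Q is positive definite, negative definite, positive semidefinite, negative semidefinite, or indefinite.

An LDLᵀ factorisation of A has diagonal entries 10, 38/5, 1/19.
Counting signs: 3 positive.
Hence Q is positive definite.

positive definite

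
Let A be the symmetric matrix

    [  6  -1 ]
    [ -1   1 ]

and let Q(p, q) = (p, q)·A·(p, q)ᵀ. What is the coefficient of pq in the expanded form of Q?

The coefficient of pq is A[1,2] + A[2,1] = 2·(-1) = -2.

-2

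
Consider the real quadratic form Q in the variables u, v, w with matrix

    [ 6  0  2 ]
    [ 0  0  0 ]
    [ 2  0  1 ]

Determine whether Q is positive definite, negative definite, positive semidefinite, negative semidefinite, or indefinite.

positive semidefinite

Applying the same elementary operations to the rows and columns of A produces a congruent diagonal matrix with entries 6, 0, 1/3.
So there are 2 positive, 1 zero pivots.
Hence Q is positive semidefinite.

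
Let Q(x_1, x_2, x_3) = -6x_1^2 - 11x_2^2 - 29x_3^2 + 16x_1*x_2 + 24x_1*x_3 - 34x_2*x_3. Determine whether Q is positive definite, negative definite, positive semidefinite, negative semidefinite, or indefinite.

negative definite

The symmetric matrix of Q is A = [[-6, 8, 12], [8, -11, -17], [12, -17, -29]].
Leading principal minors: Δ_1 = -6, Δ_2 = 2, Δ_3 = -4.
The signs alternate starting with Δ_1 < 0, so by Sylvester's criterion Q is negative definite.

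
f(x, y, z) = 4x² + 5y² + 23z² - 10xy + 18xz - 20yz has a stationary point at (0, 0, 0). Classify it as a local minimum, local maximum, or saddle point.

saddle point

The Hessian at the origin is H = [[8, -10, 18], [-10, 10, -20], [18, -20, 46]].
Row-reducing H symmetrically gives the diagonal entries 8, -5/2, 8.
That gives 2 positive, 1 negative pivots.
H is indefinite, so the origin is a saddle point.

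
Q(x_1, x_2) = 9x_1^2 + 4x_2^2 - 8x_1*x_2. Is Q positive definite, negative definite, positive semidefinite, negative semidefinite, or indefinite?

positive definite

The symmetric matrix of Q is A = [[9, -4], [-4, 4]].
Leading principal minors: Δ_1 = 9, Δ_2 = 20.
All leading principal minors are positive, so by Sylvester's criterion Q is positive definite.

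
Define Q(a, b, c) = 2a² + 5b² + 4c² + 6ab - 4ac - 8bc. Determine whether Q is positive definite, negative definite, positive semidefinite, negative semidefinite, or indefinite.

positive semidefinite

The symmetric matrix is A = [[2, 3, -2], [3, 5, -4], [-2, -4, 4]].
Applying the same elementary operations to the rows and columns of A produces a congruent diagonal matrix with entries 2, 1/2, 0.
That gives 2 positive, 1 zero pivots.
Hence Q is positive semidefinite.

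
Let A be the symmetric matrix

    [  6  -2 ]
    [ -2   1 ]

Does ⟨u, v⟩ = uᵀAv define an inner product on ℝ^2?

Leading principal minors: Δ_1 = 6, Δ_2 = 2.
All leading principal minors are positive, so by Sylvester's criterion Q is positive definite.
⟨·,·⟩ is an inner product exactly when A is positive definite.

yes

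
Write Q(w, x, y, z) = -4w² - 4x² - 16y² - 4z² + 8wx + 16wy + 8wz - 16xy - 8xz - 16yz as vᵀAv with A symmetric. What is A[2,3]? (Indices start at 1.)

The coefficient of x·y in Q is -16. For a symmetric A this equals A[2,3] + A[3,2] = 2·A[2,3].
So A[2,3] = -16/2 = -8.

-8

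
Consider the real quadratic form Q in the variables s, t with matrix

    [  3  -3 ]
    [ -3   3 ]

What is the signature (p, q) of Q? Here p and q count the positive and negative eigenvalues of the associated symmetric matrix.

(1, 0)

Row-reducing A symmetrically gives the diagonal entries 3, 0.
Counting signs: 1 positive, 1 zero.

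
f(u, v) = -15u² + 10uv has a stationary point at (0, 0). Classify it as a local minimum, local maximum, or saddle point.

The Hessian at the origin is H = [[-30, 10], [10, 0]].
det H = -30·0 − (10)² = -100 < 0, so H is indefinite.
Therefore the origin is a saddle point.

saddle point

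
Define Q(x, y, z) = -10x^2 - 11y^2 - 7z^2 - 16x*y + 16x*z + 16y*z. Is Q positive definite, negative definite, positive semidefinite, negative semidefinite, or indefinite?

The symmetric matrix of Q is A = [[-10, -8, 8], [-8, -11, 8], [8, 8, -7]].
Leading principal minors: Δ_1 = -10, Δ_2 = 46, Δ_3 = -2.
The signs alternate starting with Δ_1 < 0, so by Sylvester's criterion Q is negative definite.

negative definite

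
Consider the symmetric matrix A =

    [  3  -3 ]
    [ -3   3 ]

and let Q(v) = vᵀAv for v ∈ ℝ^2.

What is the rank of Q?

1

Congruent diagonalization of A (simultaneous row and column reduction) yields pivots 3, 0.
So there are 1 positive, 1 zero pivots.
The rank is the number of nonzero pivots: 1.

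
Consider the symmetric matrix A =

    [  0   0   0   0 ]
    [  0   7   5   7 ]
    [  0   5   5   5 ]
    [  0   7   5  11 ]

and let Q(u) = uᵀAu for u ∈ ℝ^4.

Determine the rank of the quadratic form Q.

Applying the same elementary operations to the rows and columns of A produces a congruent diagonal matrix with entries 0, 7, 10/7, 4.
So there are 3 positive, 1 zero pivots.
The rank is the number of nonzero pivots: 3.

3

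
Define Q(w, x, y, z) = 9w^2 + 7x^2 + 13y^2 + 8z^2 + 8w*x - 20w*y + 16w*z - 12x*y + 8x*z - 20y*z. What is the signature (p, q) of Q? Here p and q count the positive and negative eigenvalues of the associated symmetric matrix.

The symmetric matrix is A = [[9, 4, -10, 8], [4, 7, -6, 4], [-10, -6, 13, -10], [8, 4, -10, 8]].
An LDLᵀ factorisation of A has diagonal entries 9, 47/9, 67/47, 12/67.
So there are 4 positive pivots.

(4, 0)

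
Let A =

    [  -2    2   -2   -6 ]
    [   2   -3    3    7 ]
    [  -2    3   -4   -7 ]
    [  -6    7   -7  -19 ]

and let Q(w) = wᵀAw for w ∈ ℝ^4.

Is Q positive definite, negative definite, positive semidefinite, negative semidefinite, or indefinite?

negative semidefinite

Row-reducing A symmetrically gives the diagonal entries -2, -1, -1, 0.
That gives 3 negative, 1 zero pivots.
Hence Q is negative semidefinite.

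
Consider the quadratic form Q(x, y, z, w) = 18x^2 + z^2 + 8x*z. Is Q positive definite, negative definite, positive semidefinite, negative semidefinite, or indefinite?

The symmetric matrix is A = [[18, 0, 4, 0], [0, 0, 0, 0], [4, 0, 1, 0], [0, 0, 0, 0]].
Congruent diagonalization of A (simultaneous row and column reduction) yields pivots 18, 0, 1/9, 0.
Counting signs: 2 positive, 2 zero.
Hence Q is positive semidefinite.

positive semidefinite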